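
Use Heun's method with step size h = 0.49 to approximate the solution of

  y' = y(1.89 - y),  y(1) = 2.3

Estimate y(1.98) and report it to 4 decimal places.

1.9910

Heun: k1 = f(t_n, y_n); k2 = f(t_n + h, y_n + h·k1); y_{n+1} = y_n + (h/2)·(k1 + k2).
t=1.000000, y=2.300000:
  k1 = f(1.000000, 2.300000) = -0.943000
  k2 = f(1.490000, 1.837930) = 0.095701
  y ← 2.300000 + (0.49/2)·(-0.943000 + 0.095701) = 2.092412
t=1.490000, y=2.092412:
  k1 = f(1.490000, 2.092412) = -0.423529
  k2 = f(1.980000, 1.884883) = 0.009646
  y ← 2.092412 + (0.49/2)·(-0.423529 + 0.009646) = 1.991010
y(1.98) ≈ 1.9910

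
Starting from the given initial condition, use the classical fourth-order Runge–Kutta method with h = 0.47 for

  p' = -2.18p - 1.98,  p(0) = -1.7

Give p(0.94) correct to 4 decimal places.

-1.0149

RK4: k1 = f(t_n, p_n); k2 = f(t_n + h/2, p_n + (h/2)·k1); k3 = f(t_n + h/2, p_n + (h/2)·k2); k4 = f(t_n + h, p_n + h·k3); p_{n+1} = p_n + (h/6)·(k1 + 2k2 + 2k3 + k4).
t=0.000000, p=-1.700000:
  k1 = f(0.000000, -1.700000) = 1.726000
  k2 = f(0.235000, -1.294390) = 0.841770
  k3 = f(0.235000, -1.502184) = 1.294761
  k4 = f(0.470000, -1.091462) = 0.399388
  p ← -1.700000 + (0.47/6)·(k1 + 2k2 + 2k3 + k4) = -1.198788
t=0.470000, p=-1.198788:
  k1 = f(0.470000, -1.198788) = 0.633358
  k2 = f(0.705000, -1.049949) = 0.308889
  k3 = f(0.705000, -1.126199) = 0.475114
  k4 = f(0.940000, -0.975484) = 0.146556
  p ← -1.198788 + (0.47/6)·(k1 + 2k2 + 2k3 + k4) = -1.014868
p(0.94) ≈ -1.0149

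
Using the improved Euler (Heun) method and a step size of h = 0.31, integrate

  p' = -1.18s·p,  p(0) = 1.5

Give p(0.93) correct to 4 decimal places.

Heun: k1 = f(s_n, p_n); k2 = f(s_n + h, p_n + h·k1); p_{n+1} = p_n + (h/2)·(k1 + k2).
s=0.000000, p=1.500000:
  k1 = f(0.000000, 1.500000) = 0.000000
  k2 = f(0.310000, 1.500000) = -0.548700
  p ← 1.500000 + (0.31/2)·(0.000000 + (-0.548700)) = 1.414951
s=0.310000, p=1.414951:
  k1 = f(0.310000, 1.414951) = -0.517589
  k2 = f(0.620000, 1.254499) = -0.917791
  p ← 1.414951 + (0.31/2)·(-0.517589 + (-0.917791)) = 1.192468
s=0.620000, p=1.192468:
  k1 = f(0.620000, 1.192468) = -0.872409
  k2 = f(0.930000, 0.922021) = -1.011825
  p ← 1.192468 + (0.31/2)·(-0.872409 + (-1.011825)) = 0.900411
p(0.93) ≈ 0.9004

0.9004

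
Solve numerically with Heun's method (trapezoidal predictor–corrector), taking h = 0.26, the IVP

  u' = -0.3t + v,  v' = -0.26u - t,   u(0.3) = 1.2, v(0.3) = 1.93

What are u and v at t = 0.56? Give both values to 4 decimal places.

1.6476, 1.7209

Heun on (u,v): k1 = f(t_n, state_n); k2 = f(t_n + h, state_n + h·k1); state_{n+1} = state_n + (h/2)·(k1 + k2).
0.300000: (1.200000, 1.930000)
  k1 = (1.840000, -0.612000)
  predictor → (1.678400, 1.770880)
  k2 = (1.602880, -0.996384)
  → (1.647574, 1.720910)
(u(0.56), v(0.56)) ≈ (1.6476, 1.7209)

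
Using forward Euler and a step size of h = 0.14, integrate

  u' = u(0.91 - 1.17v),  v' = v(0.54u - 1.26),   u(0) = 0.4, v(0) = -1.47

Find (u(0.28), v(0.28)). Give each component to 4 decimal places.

0.7295, -1.0857

Euler on (u,v): u_{n+1} = u_n + h·u', v_{n+1} = v_n + h·v'.
0.000000: (0.400000, -1.470000); f=(1.051960, 1.534680) → (0.547274, -1.255145)
0.140000: (0.547274, -1.255145); f=(1.301703, 1.210552) → (0.729513, -1.085668)
(u(0.28), v(0.28)) ≈ (0.7295, -1.0857)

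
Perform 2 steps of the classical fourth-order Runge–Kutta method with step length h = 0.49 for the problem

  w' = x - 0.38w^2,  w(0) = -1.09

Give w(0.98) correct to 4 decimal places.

-1.1376

RK4: k1 = f(x_n, w_n); k2 = f(x_n + h/2, w_n + (h/2)·k1); k3 = f(x_n + h/2, w_n + (h/2)·k2); k4 = f(x_n + h, w_n + h·k3); w_{n+1} = w_n + (h/6)·(k1 + 2k2 + 2k3 + k4).
x=0.000000, w=-1.090000:
  k1 = f(0.000000, -1.090000) = -0.451478
  k2 = f(0.245000, -1.200612) = -0.302758
  k3 = f(0.245000, -1.164176) = -0.270016
  k4 = f(0.490000, -1.222308) = -0.077734
  w ← -1.090000 + (0.49/6)·(k1 + 2k2 + 2k3 + k4) = -1.226772
x=0.490000, w=-1.226772:
  k1 = f(0.490000, -1.226772) = -0.081889
  k2 = f(0.735000, -1.246835) = 0.144253
  k3 = f(0.735000, -1.191430) = 0.195588
  k4 = f(0.980000, -1.130934) = 0.493975
  w ← -1.226772 + (0.49/6)·(k1 + 2k2 + 2k3 + k4) = -1.137611
w(0.98) ≈ -1.1376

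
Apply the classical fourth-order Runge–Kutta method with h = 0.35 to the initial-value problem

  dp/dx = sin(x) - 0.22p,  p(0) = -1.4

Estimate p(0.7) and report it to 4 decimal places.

-0.9768

RK4: k1 = f(x_n, p_n); k2 = f(x_n + h/2, p_n + (h/2)·k1); k3 = f(x_n + h/2, p_n + (h/2)·k2); k4 = f(x_n + h, p_n + h·k3); p_{n+1} = p_n + (h/6)·(k1 + 2k2 + 2k3 + k4).
x=0.000000, p=-1.400000:
  k1 = f(0.000000, -1.400000) = 0.308000
  k2 = f(0.175000, -1.346100) = 0.470250
  k3 = f(0.175000, -1.317706) = 0.464004
  k4 = f(0.350000, -1.237599) = 0.615170
  p ← -1.400000 + (0.35/6)·(k1 + 2k2 + 2k3 + k4) = -1.237152
x=0.350000, p=-1.237152:
  k1 = f(0.350000, -1.237152) = 0.615071
  k2 = f(0.525000, -1.129515) = 0.749706
  k3 = f(0.525000, -1.105954) = 0.744523
  k4 = f(0.700000, -0.976569) = 0.859063
  p ← -1.237152 + (0.35/6)·(k1 + 2k2 + 2k3 + k4) = -0.976834
p(0.7) ≈ -0.9768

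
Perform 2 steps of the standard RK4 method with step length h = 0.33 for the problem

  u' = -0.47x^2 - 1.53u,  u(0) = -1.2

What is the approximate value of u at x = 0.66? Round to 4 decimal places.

-0.4732

RK4: k1 = f(x_n, u_n); k2 = f(x_n + h/2, u_n + (h/2)·k1); k3 = f(x_n + h/2, u_n + (h/2)·k2); k4 = f(x_n + h, u_n + h·k3); u_{n+1} = u_n + (h/6)·(k1 + 2k2 + 2k3 + k4).
x=0.000000, u=-1.200000:
  k1 = f(0.000000, -1.200000) = 1.836000
  k2 = f(0.165000, -0.897060) = 1.359706
  k3 = f(0.165000, -0.975649) = 1.479946
  k4 = f(0.330000, -0.711618) = 1.037592
  u ← -1.200000 + (0.33/6)·(k1 + 2k2 + 2k3 + k4) = -0.729591
x=0.330000, u=-0.729591:
  k1 = f(0.330000, -0.729591) = 1.065091
  k2 = f(0.495000, -0.553851) = 0.732230
  k3 = f(0.495000, -0.608773) = 0.816261
  k4 = f(0.660000, -0.460225) = 0.499412
  u ← -0.729591 + (0.33/6)·(k1 + 2k2 + 2k3 + k4) = -0.473209
u(0.66) ≈ -0.4732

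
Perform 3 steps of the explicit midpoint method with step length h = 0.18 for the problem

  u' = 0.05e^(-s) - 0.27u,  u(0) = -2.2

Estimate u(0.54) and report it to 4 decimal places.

Midpoint: k1 = f(s_n, u_n); k2 = f(s_n + h/2, u_n + (h/2)·k1); u_{n+1} = u_n + h·k2.
s=0.000000, u=-2.200000:
  k1 = f(0.000000, -2.200000) = 0.644000
  k2 = f(0.090000, -2.142040) = 0.624047
  u ← -2.200000 + 0.18·0.624047 = -2.087671
s=0.180000, u=-2.087671:
  k1 = f(0.180000, -2.087671) = 0.605435
  k2 = f(0.270000, -2.033182) = 0.587128
  u ← -2.087671 + 0.18·0.587128 = -1.981988
s=0.360000, u=-1.981988:
  k1 = f(0.360000, -1.981988) = 0.570021
  k2 = f(0.450000, -1.930687) = 0.553167
  u ← -1.981988 + 0.18·0.553167 = -1.882418
u(0.54) ≈ -1.8824

-1.8824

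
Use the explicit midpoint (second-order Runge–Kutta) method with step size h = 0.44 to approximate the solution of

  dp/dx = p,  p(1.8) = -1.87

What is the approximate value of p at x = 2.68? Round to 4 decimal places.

Midpoint: k1 = f(x_n, p_n); k2 = f(x_n + h/2, p_n + (h/2)·k1); p_{n+1} = p_n + h·k2.
x=1.800000, p=-1.870000:
  k1 = f(1.800000, -1.870000) = -1.870000
  k2 = f(2.020000, -2.281400) = -2.281400
  p ← -1.870000 + 0.44·(-2.281400) = -2.873816
x=2.240000, p=-2.873816:
  k1 = f(2.240000, -2.873816) = -2.873816
  k2 = f(2.460000, -3.506056) = -3.506056
  p ← -2.873816 + 0.44·(-3.506056) = -4.416480
p(2.68) ≈ -4.4165

-4.4165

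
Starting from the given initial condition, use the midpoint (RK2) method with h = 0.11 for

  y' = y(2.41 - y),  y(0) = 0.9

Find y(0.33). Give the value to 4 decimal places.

1.3719

Midpoint: k1 = f(x_n, y_n); k2 = f(x_n + h/2, y_n + (h/2)·k1); y_{n+1} = y_n + h·k2.
x=0.000000, y=0.900000:
  k1 = f(0.000000, 0.900000) = 1.359000
  k2 = f(0.055000, 0.974745) = 1.399008
  y ← 0.900000 + 0.11·1.399008 = 1.053891
x=0.110000, y=1.053891:
  k1 = f(0.110000, 1.053891) = 1.429191
  k2 = f(0.165000, 1.132496) = 1.446768
  y ← 1.053891 + 0.11·1.446768 = 1.213035
x=0.220000, y=1.213035:
  k1 = f(0.220000, 1.213035) = 1.451960
  k2 = f(0.275000, 1.292893) = 1.444300
  y ← 1.213035 + 0.11·1.444300 = 1.371908
y(0.33) ≈ 1.3719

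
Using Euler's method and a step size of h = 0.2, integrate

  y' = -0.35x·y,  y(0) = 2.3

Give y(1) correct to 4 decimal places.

1.9935

Euler: y_{n+1} = y_n + h·f(x_n, y_n).
x=0.000000, y=2.300000: f=0.000000 → y ← 2.300000 + 0.2·0.000000 = 2.300000
x=0.200000, y=2.300000: f=-0.161000 → y ← 2.300000 + 0.2·(-0.161000) = 2.267800
x=0.400000, y=2.267800: f=-0.317492 → y ← 2.267800 + 0.2·(-0.317492) = 2.204302
x=0.600000, y=2.204302: f=-0.462903 → y ← 2.204302 + 0.2·(-0.462903) = 2.111721
x=0.800000, y=2.111721: f=-0.591282 → y ← 2.111721 + 0.2·(-0.591282) = 1.993465
y(1) ≈ 1.9935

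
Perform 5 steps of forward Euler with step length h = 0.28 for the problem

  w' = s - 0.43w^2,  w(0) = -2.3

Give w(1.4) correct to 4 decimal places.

Euler: w_{n+1} = w_n + h·f(s_n, w_n).
s=0.000000, w=-2.300000: f=-2.274700 → w ← -2.300000 + 0.28·(-2.274700) = -2.936916
s=0.280000, w=-2.936916: f=-3.428955 → w ← -2.936916 + 0.28·(-3.428955) = -3.897023
s=0.560000, w=-3.897023: f=-5.970320 → w ← -3.897023 + 0.28·(-5.970320) = -5.568713
s=0.840000, w=-5.568713: f=-12.494542 → w ← -5.568713 + 0.28·(-12.494542) = -9.067185
s=1.120000, w=-9.067185: f=-34.231949 → w ← -9.067185 + 0.28·(-34.231949) = -18.652130
w(1.4) ≈ -18.6521

-18.6521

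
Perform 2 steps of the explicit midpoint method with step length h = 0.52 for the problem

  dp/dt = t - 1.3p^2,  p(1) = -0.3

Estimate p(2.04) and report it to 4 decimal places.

Midpoint: k1 = f(t_n, p_n); k2 = f(t_n + h/2, p_n + (h/2)·k1); p_{n+1} = p_n + h·k2.
t=1.000000, p=-0.300000:
  k1 = f(1.000000, -0.300000) = 0.883000
  k2 = f(1.260000, -0.070420) = 1.253553
  p ← -0.300000 + 0.52·1.253553 = 0.351848
t=1.520000, p=0.351848:
  k1 = f(1.520000, 0.351848) = 1.359064
  k2 = f(1.780000, 0.705204) = 1.133493
  p ← 0.351848 + 0.52·1.133493 = 0.941264
p(2.04) ≈ 0.9413

0.9413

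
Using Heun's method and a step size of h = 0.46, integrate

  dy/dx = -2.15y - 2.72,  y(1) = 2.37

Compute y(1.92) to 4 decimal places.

-0.3561

Heun: k1 = f(x_n, y_n); k2 = f(x_n + h, y_n + h·k1); y_{n+1} = y_n + (h/2)·(k1 + k2).
x=1.000000, y=2.370000:
  k1 = f(1.000000, 2.370000) = -7.815500
  k2 = f(1.460000, -1.225130) = -0.085971
  y ← 2.370000 + (0.46/2)·(-7.815500 + (-0.085971)) = 0.552662
x=1.460000, y=0.552662:
  k1 = f(1.460000, 0.552662) = -3.908223
  k2 = f(1.920000, -1.245121) = -0.042990
  y ← 0.552662 + (0.46/2)·(-3.908223 + (-0.042990)) = -0.356117
y(1.92) ≈ -0.3561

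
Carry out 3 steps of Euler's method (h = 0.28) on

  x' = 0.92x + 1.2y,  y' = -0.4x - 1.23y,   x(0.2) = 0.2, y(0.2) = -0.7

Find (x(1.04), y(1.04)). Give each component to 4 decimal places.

-0.2842, -0.1923

Euler on (x,y): x_{n+1} = x_n + h·x', y_{n+1} = y_n + h·y'.
0.200000: (0.200000, -0.700000); f=(-0.656000, 0.781000) → (0.016320, -0.481320)
0.480000: (0.016320, -0.481320); f=(-0.562570, 0.585496) → (-0.141199, -0.317381)
0.760000: (-0.141199, -0.317381); f=(-0.510761, 0.446859) → (-0.284213, -0.192261)
(x(1.04), y(1.04)) ≈ (-0.2842, -0.1923)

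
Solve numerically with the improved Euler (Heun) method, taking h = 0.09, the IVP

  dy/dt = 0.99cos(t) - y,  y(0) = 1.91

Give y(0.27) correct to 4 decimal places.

1.6894

Heun: k1 = f(t_n, y_n); k2 = f(t_n + h, y_n + h·k1); y_{n+1} = y_n + (h/2)·(k1 + k2).
t=0.000000, y=1.910000:
  k1 = f(0.000000, 1.910000) = -0.920000
  k2 = f(0.090000, 1.827200) = -0.841207
  y ← 1.910000 + (0.09/2)·(-0.920000 + (-0.841207)) = 1.830746
t=0.090000, y=1.830746:
  k1 = f(0.090000, 1.830746) = -0.844752
  k2 = f(0.180000, 1.754718) = -0.780713
  y ← 1.830746 + (0.09/2)·(-0.844752 + (-0.780713)) = 1.757600
t=0.180000, y=1.757600:
  k1 = f(0.180000, 1.757600) = -0.783595
  k2 = f(0.270000, 1.687076) = -0.732943
  y ← 1.757600 + (0.09/2)·(-0.783595 + (-0.732943)) = 1.689356
y(0.27) ≈ 1.6894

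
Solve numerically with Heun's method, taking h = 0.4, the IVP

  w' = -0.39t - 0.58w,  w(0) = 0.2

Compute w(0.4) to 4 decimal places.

Heun: k1 = f(t_n, w_n); k2 = f(t_n + h, w_n + h·k1); w_{n+1} = w_n + (h/2)·(k1 + k2).
t=0.000000, w=0.200000:
  k1 = f(0.000000, 0.200000) = -0.116000
  k2 = f(0.400000, 0.153600) = -0.245088
  w ← 0.200000 + (0.4/2)·(-0.116000 + (-0.245088)) = 0.127782
w(0.4) ≈ 0.1278

0.1278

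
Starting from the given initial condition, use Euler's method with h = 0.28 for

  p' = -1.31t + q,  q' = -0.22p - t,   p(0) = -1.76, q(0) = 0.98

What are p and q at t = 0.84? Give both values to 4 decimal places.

Euler on (p,q): p_{n+1} = p_n + h·p', q_{n+1} = q_n + h·q'.
0.000000: (-1.760000, 0.980000); f=(0.980000, 0.387200) → (-1.485600, 1.088416)
0.280000: (-1.485600, 1.088416); f=(0.721616, 0.046832) → (-1.283548, 1.101529)
0.560000: (-1.283548, 1.101529); f=(0.367929, -0.277620) → (-1.180527, 1.023795)
(p(0.84), q(0.84)) ≈ (-1.1805, 1.0238)

-1.1805, 1.0238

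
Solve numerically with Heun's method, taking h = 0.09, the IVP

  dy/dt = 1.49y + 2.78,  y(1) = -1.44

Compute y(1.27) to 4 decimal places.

Heun: k1 = f(t_n, y_n); k2 = f(t_n + h, y_n + h·k1); y_{n+1} = y_n + (h/2)·(k1 + k2).
t=1.000000, y=-1.440000:
  k1 = f(1.000000, -1.440000) = 0.634400
  k2 = f(1.090000, -1.382904) = 0.719473
  y ← -1.440000 + (0.09/2)·(0.634400 + 0.719473) = -1.379076
t=1.090000, y=-1.379076:
  k1 = f(1.090000, -1.379076) = 0.725177
  k2 = f(1.180000, -1.313810) = 0.822423
  y ← -1.379076 + (0.09/2)·(0.725177 + 0.822423) = -1.309434
t=1.180000, y=-1.309434:
  k1 = f(1.180000, -1.309434) = 0.828944
  k2 = f(1.270000, -1.234829) = 0.940105
  y ← -1.309434 + (0.09/2)·(0.828944 + 0.940105) = -1.229826
y(1.27) ≈ -1.2298

-1.2298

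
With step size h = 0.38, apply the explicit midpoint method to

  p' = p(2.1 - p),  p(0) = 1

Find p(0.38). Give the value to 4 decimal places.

Midpoint: k1 = f(x_n, p_n); k2 = f(x_n + h/2, p_n + (h/2)·k1); p_{n+1} = p_n + h·k2.
x=0.000000, p=1.000000:
  k1 = f(0.000000, 1.000000) = 1.100000
  k2 = f(0.190000, 1.209000) = 1.077219
  p ← 1.000000 + 0.38·1.077219 = 1.409343
p(0.38) ≈ 1.4093

1.4093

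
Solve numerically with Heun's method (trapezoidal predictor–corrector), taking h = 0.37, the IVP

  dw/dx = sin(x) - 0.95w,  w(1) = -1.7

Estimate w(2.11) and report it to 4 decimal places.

Heun: k1 = f(x_n, w_n); k2 = f(x_n + h, w_n + h·k1); w_{n+1} = w_n + (h/2)·(k1 + k2).
x=1.000000, w=-1.700000:
  k1 = f(1.000000, -1.700000) = 2.456471
  k2 = f(1.370000, -0.791106) = 1.731459
  w ← -1.700000 + (0.37/2)·(2.456471 + 1.731459) = -0.925233
x=1.370000, w=-0.925233:
  k1 = f(1.370000, -0.925233) = 1.858879
  k2 = f(1.740000, -0.237448) = 1.211294
  w ← -0.925233 + (0.37/2)·(1.858879 + 1.211294) = -0.357251
x=1.740000, w=-0.357251:
  k1 = f(1.740000, -0.357251) = 1.325108
  k2 = f(2.110000, 0.133039) = 0.731731
  w ← -0.357251 + (0.37/2)·(1.325108 + 0.731731) = 0.023264
w(2.11) ≈ 0.0233

0.0233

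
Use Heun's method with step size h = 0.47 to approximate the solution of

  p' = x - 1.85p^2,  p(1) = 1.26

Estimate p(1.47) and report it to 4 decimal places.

Heun: k1 = f(x_n, p_n); k2 = f(x_n + h, p_n + h·k1); p_{n+1} = p_n + (h/2)·(k1 + k2).
x=1.000000, p=1.260000:
  k1 = f(1.000000, 1.260000) = -1.937060
  k2 = f(1.470000, 0.349582) = 1.243916
  p ← 1.260000 + (0.47/2)·(-1.937060 + 1.243916) = 1.097111
p(1.47) ≈ 1.0971

1.0971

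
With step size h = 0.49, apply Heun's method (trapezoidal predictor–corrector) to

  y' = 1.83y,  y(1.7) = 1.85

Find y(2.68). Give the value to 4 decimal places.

Heun: k1 = f(s_n, y_n); k2 = f(s_n + h, y_n + h·k1); y_{n+1} = y_n + (h/2)·(k1 + k2).
s=1.700000, y=1.850000:
  k1 = f(1.700000, 1.850000) = 3.385500
  k2 = f(2.190000, 3.508895) = 6.421278
  y ← 1.850000 + (0.49/2)·(3.385500 + 6.421278) = 4.252661
s=2.190000, y=4.252661:
  k1 = f(2.190000, 4.252661) = 7.782369
  k2 = f(2.680000, 8.066021) = 14.760819
  y ← 4.252661 + (0.49/2)·(7.782369 + 14.760819) = 9.775742
y(2.68) ≈ 9.7757

9.7757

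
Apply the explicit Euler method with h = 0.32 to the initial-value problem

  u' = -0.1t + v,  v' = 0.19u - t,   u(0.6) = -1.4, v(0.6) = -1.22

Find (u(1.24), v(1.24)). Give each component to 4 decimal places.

-2.3181, -1.9015

Euler on (u,v): u_{n+1} = u_n + h·u', v_{n+1} = v_n + h·v'.
0.600000: (-1.400000, -1.220000); f=(-1.280000, -0.866000) → (-1.809600, -1.497120)
0.920000: (-1.809600, -1.497120); f=(-1.589120, -1.263824) → (-2.318118, -1.901544)
(u(1.24), v(1.24)) ≈ (-2.3181, -1.9015)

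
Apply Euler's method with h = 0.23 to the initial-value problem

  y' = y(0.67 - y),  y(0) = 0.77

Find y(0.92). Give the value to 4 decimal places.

0.7171

Euler: y_{n+1} = y_n + h·f(x_n, y_n).
x=0.000000, y=0.770000: f=-0.077000 → y ← 0.770000 + 0.23·(-0.077000) = 0.752290
x=0.230000, y=0.752290: f=-0.061906 → y ← 0.752290 + 0.23·(-0.061906) = 0.738052
x=0.460000, y=0.738052: f=-0.050226 → y ← 0.738052 + 0.23·(-0.050226) = 0.726500
x=0.690000, y=0.726500: f=-0.041047 → y ← 0.726500 + 0.23·(-0.041047) = 0.717059
y(0.92) ≈ 0.7171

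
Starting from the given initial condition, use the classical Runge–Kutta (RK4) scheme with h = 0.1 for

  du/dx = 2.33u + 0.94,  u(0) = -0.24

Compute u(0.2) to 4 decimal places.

-0.1430

RK4: k1 = f(x_n, u_n); k2 = f(x_n + h/2, u_n + (h/2)·k1); k3 = f(x_n + h/2, u_n + (h/2)·k2); k4 = f(x_n + h, u_n + h·k3); u_{n+1} = u_n + (h/6)·(k1 + 2k2 + 2k3 + k4).
x=0.000000, u=-0.240000:
  k1 = f(0.000000, -0.240000) = 0.380800
  k2 = f(0.050000, -0.220960) = 0.425163
  k3 = f(0.050000, -0.218742) = 0.430332
  k4 = f(0.100000, -0.196967) = 0.481067
  u ← -0.240000 + (0.1/6)·(k1 + 2k2 + 2k3 + k4) = -0.197119
x=0.100000, u=-0.197119:
  k1 = f(0.100000, -0.197119) = 0.480713
  k2 = f(0.150000, -0.173083) = 0.536716
  k3 = f(0.150000, -0.170283) = 0.543240
  k4 = f(0.200000, -0.142795) = 0.607288
  u ← -0.197119 + (0.1/6)·(k1 + 2k2 + 2k3 + k4) = -0.142987
u(0.2) ≈ -0.1430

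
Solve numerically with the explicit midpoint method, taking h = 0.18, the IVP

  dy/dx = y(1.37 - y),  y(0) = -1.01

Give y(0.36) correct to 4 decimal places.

Midpoint: k1 = f(x_n, y_n); k2 = f(x_n + h/2, y_n + (h/2)·k1); y_{n+1} = y_n + h·k2.
x=0.000000, y=-1.010000:
  k1 = f(0.000000, -1.010000) = -2.403800
  k2 = f(0.090000, -1.226342) = -3.184003
  y ← -1.010000 + 0.18·(-3.184003) = -1.583121
x=0.180000, y=-1.583121:
  k1 = f(0.180000, -1.583121) = -4.675146
  k2 = f(0.270000, -2.003884) = -6.760871
  y ← -1.583121 + 0.18·(-6.760871) = -2.800077
y(0.36) ≈ -2.8001

-2.8001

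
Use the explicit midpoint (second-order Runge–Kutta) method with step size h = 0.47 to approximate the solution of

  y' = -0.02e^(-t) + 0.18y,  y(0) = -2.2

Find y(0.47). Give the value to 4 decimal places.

-2.4018

Midpoint: k1 = f(t_n, y_n); k2 = f(t_n + h/2, y_n + (h/2)·k1); y_{n+1} = y_n + h·k2.
t=0.000000, y=-2.200000:
  k1 = f(0.000000, -2.200000) = -0.416000
  k2 = f(0.235000, -2.297760) = -0.429408
  y ← -2.200000 + 0.47·(-0.429408) = -2.401822
y(0.47) ≈ -2.4018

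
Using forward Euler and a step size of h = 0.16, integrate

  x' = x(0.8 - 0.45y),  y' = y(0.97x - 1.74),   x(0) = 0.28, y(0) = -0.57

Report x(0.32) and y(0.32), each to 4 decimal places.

0.3795, -0.3368

Euler on (x,y): x_{n+1} = x_n + h·x', y_{n+1} = y_n + h·y'.
0.000000: (0.280000, -0.570000); f=(0.295820, 0.836988) → (0.327331, -0.436082)
0.160000: (0.327331, -0.436082); f=(0.326099, 0.620322) → (0.379507, -0.336830)
(x(0.32), y(0.32)) ≈ (0.3795, -0.3368)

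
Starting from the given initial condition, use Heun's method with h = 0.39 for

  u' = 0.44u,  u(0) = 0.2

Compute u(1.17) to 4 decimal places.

Heun: k1 = f(t_n, u_n); k2 = f(t_n + h, u_n + h·k1); u_{n+1} = u_n + (h/2)·(k1 + k2).
t=0.000000, u=0.200000:
  k1 = f(0.000000, 0.200000) = 0.088000
  k2 = f(0.390000, 0.234320) = 0.103101
  u ← 0.200000 + (0.39/2)·(0.088000 + 0.103101) = 0.237265
t=0.390000, u=0.237265:
  k1 = f(0.390000, 0.237265) = 0.104396
  k2 = f(0.780000, 0.277979) = 0.122311
  u ← 0.237265 + (0.39/2)·(0.104396 + 0.122311) = 0.281473
t=0.780000, u=0.281473:
  k1 = f(0.780000, 0.281473) = 0.123848
  k2 = f(1.170000, 0.329773) = 0.145100
  u ← 0.281473 + (0.39/2)·(0.123848 + 0.145100) = 0.333917
u(1.17) ≈ 0.3339

0.3339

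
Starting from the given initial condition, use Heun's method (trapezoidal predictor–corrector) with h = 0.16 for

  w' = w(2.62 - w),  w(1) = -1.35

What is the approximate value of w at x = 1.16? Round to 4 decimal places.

-2.6313

Heun: k1 = f(x_n, w_n); k2 = f(x_n + h, w_n + h·k1); w_{n+1} = w_n + (h/2)·(k1 + k2).
x=1.000000, w=-1.350000:
  k1 = f(1.000000, -1.350000) = -5.359500
  k2 = f(1.160000, -2.207520) = -10.656847
  w ← -1.350000 + (0.16/2)·(-5.359500 + (-10.656847)) = -2.631308
w(1.16) ≈ -2.6313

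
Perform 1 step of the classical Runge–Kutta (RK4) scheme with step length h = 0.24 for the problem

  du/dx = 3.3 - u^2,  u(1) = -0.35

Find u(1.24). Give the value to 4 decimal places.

0.4291

RK4: k1 = f(x_n, u_n); k2 = f(x_n + h/2, u_n + (h/2)·k1); k3 = f(x_n + h/2, u_n + (h/2)·k2); k4 = f(x_n + h, u_n + h·k3); u_{n+1} = u_n + (h/6)·(k1 + 2k2 + 2k3 + k4).
x=1.000000, u=-0.350000:
  k1 = f(1.000000, -0.350000) = 3.177500
  k2 = f(1.120000, 0.031300) = 3.299020
  k3 = f(1.120000, 0.045882) = 3.297895
  k4 = f(1.240000, 0.441495) = 3.105082
  u ← -0.350000 + (0.24/6)·(k1 + 2k2 + 2k3 + k4) = 0.429057
u(1.24) ≈ 0.4291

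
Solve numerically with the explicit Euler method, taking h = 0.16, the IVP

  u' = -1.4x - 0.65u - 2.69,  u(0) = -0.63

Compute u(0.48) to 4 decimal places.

Euler: u_{n+1} = u_n + h·f(x_n, u_n).
x=0.000000, u=-0.630000: f=-2.280500 → u ← -0.630000 + 0.16·(-2.280500) = -0.994880
x=0.160000, u=-0.994880: f=-2.267328 → u ← -0.994880 + 0.16·(-2.267328) = -1.357652
x=0.320000, u=-1.357652: f=-2.255526 → u ← -1.357652 + 0.16·(-2.255526) = -1.718537
u(0.48) ≈ -1.7185

-1.7185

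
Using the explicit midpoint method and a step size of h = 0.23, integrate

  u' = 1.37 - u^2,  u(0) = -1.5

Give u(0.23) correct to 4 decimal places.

Midpoint: k1 = f(t_n, u_n); k2 = f(t_n + h/2, u_n + (h/2)·k1); u_{n+1} = u_n + h·k2.
t=0.000000, u=-1.500000:
  k1 = f(0.000000, -1.500000) = -0.880000
  k2 = f(0.115000, -1.601200) = -1.193841
  u ← -1.500000 + 0.23·(-1.193841) = -1.774584
u(0.23) ≈ -1.7746

-1.7746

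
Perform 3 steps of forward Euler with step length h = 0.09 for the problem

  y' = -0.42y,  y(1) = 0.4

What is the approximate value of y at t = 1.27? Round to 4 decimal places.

0.3563

Euler: y_{n+1} = y_n + h·f(t_n, y_n).
t=1.000000, y=0.400000: f=-0.168000 → y ← 0.400000 + 0.09·(-0.168000) = 0.384880
t=1.090000, y=0.384880: f=-0.161650 → y ← 0.384880 + 0.09·(-0.161650) = 0.370332
t=1.180000, y=0.370332: f=-0.155539 → y ← 0.370332 + 0.09·(-0.155539) = 0.356333
y(1.27) ≈ 0.3563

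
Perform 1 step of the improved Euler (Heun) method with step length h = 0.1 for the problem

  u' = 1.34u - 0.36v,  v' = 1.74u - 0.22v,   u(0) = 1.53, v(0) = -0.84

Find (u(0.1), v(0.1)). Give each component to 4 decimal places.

Heun on (u,v): k1 = f(x_n, state_n); k2 = f(x_n + h, state_n + h·k1); state_{n+1} = state_n + (h/2)·(k1 + k2).
0.000000: (1.530000, -0.840000)
  k1 = (2.352600, 2.847000)
  predictor → (1.765260, -0.555300)
  k2 = (2.565356, 3.193718)
  → (1.775898, -0.537964)
(u(0.1), v(0.1)) ≈ (1.7759, -0.5380)

1.7759, -0.5380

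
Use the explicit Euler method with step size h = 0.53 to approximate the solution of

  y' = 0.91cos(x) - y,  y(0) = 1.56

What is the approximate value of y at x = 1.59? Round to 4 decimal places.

Euler: y_{n+1} = y_n + h·f(x_n, y_n).
x=0.000000, y=1.560000: f=-0.650000 → y ← 1.560000 + 0.53·(-0.650000) = 1.215500
x=0.530000, y=1.215500: f=-0.430346 → y ← 1.215500 + 0.53·(-0.430346) = 0.987417
x=1.060000, y=0.987417: f=-0.542543 → y ← 0.987417 + 0.53·(-0.542543) = 0.699869
y(1.59) ≈ 0.6999

0.6999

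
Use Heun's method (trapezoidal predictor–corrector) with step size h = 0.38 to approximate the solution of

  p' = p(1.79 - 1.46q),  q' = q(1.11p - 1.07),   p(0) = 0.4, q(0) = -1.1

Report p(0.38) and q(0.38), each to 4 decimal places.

Heun on (p,q): k1 = f(t_n, state_n); k2 = f(t_n + h, state_n + h·k1); state_{n+1} = state_n + (h/2)·(k1 + k2).
0.000000: (0.400000, -1.100000)
  k1 = (1.358400, 0.688600)
  predictor → (0.916192, -0.838332)
  k2 = (2.761370, 0.044454)
  → (1.182756, -0.960720)
(p(0.38), q(0.38)) ≈ (1.1828, -0.9607)

1.1828, -0.9607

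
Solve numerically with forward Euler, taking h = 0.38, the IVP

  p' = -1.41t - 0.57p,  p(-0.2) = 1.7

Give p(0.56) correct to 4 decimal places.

1.0308

Euler: p_{n+1} = p_n + h·f(t_n, p_n).
t=-0.200000, p=1.700000: f=-0.687000 → p ← 1.700000 + 0.38·(-0.687000) = 1.438940
t=0.180000, p=1.438940: f=-1.073996 → p ← 1.438940 + 0.38·(-1.073996) = 1.030822
p(0.56) ≈ 1.0308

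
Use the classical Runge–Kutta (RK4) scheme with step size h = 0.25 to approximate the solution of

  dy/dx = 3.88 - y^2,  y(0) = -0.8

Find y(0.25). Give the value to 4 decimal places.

0.1202

RK4: k1 = f(x_n, y_n); k2 = f(x_n + h/2, y_n + (h/2)·k1); k3 = f(x_n + h/2, y_n + (h/2)·k2); k4 = f(x_n + h, y_n + h·k3); y_{n+1} = y_n + (h/6)·(k1 + 2k2 + 2k3 + k4).
x=0.000000, y=-0.800000:
  k1 = f(0.000000, -0.800000) = 3.240000
  k2 = f(0.125000, -0.395000) = 3.723975
  k3 = f(0.125000, -0.334503) = 3.768108
  k4 = f(0.250000, 0.142027) = 3.859828
  y ← -0.800000 + (0.25/6)·(k1 + 2k2 + 2k3 + k4) = 0.120166
y(0.25) ≈ 0.1202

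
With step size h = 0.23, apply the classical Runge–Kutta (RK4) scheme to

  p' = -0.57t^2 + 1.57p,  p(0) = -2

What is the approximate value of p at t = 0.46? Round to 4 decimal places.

-4.1400

RK4: k1 = f(t_n, p_n); k2 = f(t_n + h/2, p_n + (h/2)·k1); k3 = f(t_n + h/2, p_n + (h/2)·k2); k4 = f(t_n + h, p_n + h·k3); p_{n+1} = p_n + (h/6)·(k1 + 2k2 + 2k3 + k4).
t=0.000000, p=-2.000000:
  k1 = f(0.000000, -2.000000) = -3.140000
  k2 = f(0.115000, -2.361100) = -3.714465
  k3 = f(0.115000, -2.427164) = -3.818185
  k4 = f(0.230000, -2.878183) = -4.548900
  p ← -2.000000 + (0.23/6)·(k1 + 2k2 + 2k3 + k4) = -2.872244
t=0.230000, p=-2.872244:
  k1 = f(0.230000, -2.872244) = -4.539577
  k2 = f(0.345000, -3.394296) = -5.396888
  k3 = f(0.345000, -3.492886) = -5.551676
  k4 = f(0.460000, -4.149130) = -6.634746
  p ← -2.872244 + (0.23/6)·(k1 + 2k2 + 2k3 + k4) = -4.139983
p(0.46) ≈ -4.1400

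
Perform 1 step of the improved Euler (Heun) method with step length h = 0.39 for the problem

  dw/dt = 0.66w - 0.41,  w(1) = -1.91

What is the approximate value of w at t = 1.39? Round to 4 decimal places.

-2.6454

Heun: k1 = f(t_n, w_n); k2 = f(t_n + h, w_n + h·k1); w_{n+1} = w_n + (h/2)·(k1 + k2).
t=1.000000, w=-1.910000:
  k1 = f(1.000000, -1.910000) = -1.670600
  k2 = f(1.390000, -2.561534) = -2.100612
  w ← -1.910000 + (0.39/2)·(-1.670600 + (-2.100612)) = -2.645386
w(1.39) ≈ -2.6454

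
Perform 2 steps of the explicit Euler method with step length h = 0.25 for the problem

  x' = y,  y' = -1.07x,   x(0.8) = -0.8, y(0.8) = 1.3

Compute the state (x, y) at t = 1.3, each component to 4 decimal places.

-0.0965, 1.6411

Euler on (x,y): x_{n+1} = x_n + h·x', y_{n+1} = y_n + h·y'.
0.800000: (-0.800000, 1.300000); f=(1.300000, 0.856000) → (-0.475000, 1.514000)
1.050000: (-0.475000, 1.514000); f=(1.514000, 0.508250) → (-0.096500, 1.641063)
(x(1.3), y(1.3)) ≈ (-0.0965, 1.6411)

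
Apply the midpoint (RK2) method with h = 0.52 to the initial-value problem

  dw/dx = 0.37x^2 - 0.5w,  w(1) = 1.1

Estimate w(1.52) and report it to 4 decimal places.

1.1316

Midpoint: k1 = f(x_n, w_n); k2 = f(x_n + h/2, w_n + (h/2)·k1); w_{n+1} = w_n + h·k2.
x=1.000000, w=1.100000:
  k1 = f(1.000000, 1.100000) = -0.180000
  k2 = f(1.260000, 1.053200) = 0.060812
  w ← 1.100000 + 0.52·0.060812 = 1.131622
w(1.52) ≈ 1.1316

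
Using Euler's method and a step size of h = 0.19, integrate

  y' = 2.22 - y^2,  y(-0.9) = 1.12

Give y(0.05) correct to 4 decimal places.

Euler: y_{n+1} = y_n + h·f(t_n, y_n).
t=-0.900000, y=1.120000: f=0.965600 → y ← 1.120000 + 0.19·0.965600 = 1.303464
t=-0.710000, y=1.303464: f=0.520982 → y ← 1.303464 + 0.19·0.520982 = 1.402451
t=-0.520000, y=1.402451: f=0.253133 → y ← 1.402451 + 0.19·0.253133 = 1.450546
t=-0.330000, y=1.450546: f=0.115917 → y ← 1.450546 + 0.19·0.115917 = 1.472570
t=-0.140000, y=1.472570: f=0.051538 → y ← 1.472570 + 0.19·0.051538 = 1.482362
y(0.05) ≈ 1.4824

1.4824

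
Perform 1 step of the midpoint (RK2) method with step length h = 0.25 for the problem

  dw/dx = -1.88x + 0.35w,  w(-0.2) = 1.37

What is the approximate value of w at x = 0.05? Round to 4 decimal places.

1.5345

Midpoint: k1 = f(x_n, w_n); k2 = f(x_n + h/2, w_n + (h/2)·k1); w_{n+1} = w_n + h·k2.
x=-0.200000, w=1.370000:
  k1 = f(-0.200000, 1.370000) = 0.855500
  k2 = f(-0.075000, 1.476938) = 0.657928
  w ← 1.370000 + 0.25·0.657928 = 1.534482
w(0.05) ≈ 1.5345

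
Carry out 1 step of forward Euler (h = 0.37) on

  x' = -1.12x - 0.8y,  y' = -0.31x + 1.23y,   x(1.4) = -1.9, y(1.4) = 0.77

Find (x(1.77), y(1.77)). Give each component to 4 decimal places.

-1.3406, 1.3384

Euler on (x,y): x_{n+1} = x_n + h·x', y_{n+1} = y_n + h·y'.
1.400000: (-1.900000, 0.770000); f=(1.512000, 1.536100) → (-1.340560, 1.338357)
(x(1.77), y(1.77)) ≈ (-1.3406, 1.3384)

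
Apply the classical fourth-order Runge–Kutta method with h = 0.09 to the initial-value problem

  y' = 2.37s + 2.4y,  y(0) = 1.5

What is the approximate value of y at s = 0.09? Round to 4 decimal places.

RK4: k1 = f(s_n, y_n); k2 = f(s_n + h/2, y_n + (h/2)·k1); k3 = f(s_n + h/2, y_n + (h/2)·k2); k4 = f(s_n + h, y_n + h·k3); y_{n+1} = y_n + (h/6)·(k1 + 2k2 + 2k3 + k4).
s=0.000000, y=1.500000:
  k1 = f(0.000000, 1.500000) = 3.600000
  k2 = f(0.045000, 1.662000) = 4.095450
  k3 = f(0.045000, 1.684295) = 4.148959
  k4 = f(0.090000, 1.873406) = 4.709475
  y ← 1.500000 + (0.09/6)·(k1 + 2k2 + 2k3 + k4) = 1.871974
y(0.09) ≈ 1.8720

1.8720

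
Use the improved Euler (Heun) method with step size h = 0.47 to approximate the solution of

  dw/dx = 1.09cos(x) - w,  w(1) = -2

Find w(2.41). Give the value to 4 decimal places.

-0.7748

Heun: k1 = f(x_n, w_n); k2 = f(x_n + h, w_n + h·k1); w_{n+1} = w_n + (h/2)·(k1 + k2).
x=1.000000, w=-2.000000:
  k1 = f(1.000000, -2.000000) = 2.588930
  k2 = f(1.470000, -0.783203) = 0.892885
  w ← -2.000000 + (0.47/2)·(2.588930 + 0.892885) = -1.181774
x=1.470000, w=-1.181774:
  k1 = f(1.470000, -1.181774) = 1.291456
  k2 = f(1.940000, -0.574789) = 0.181438
  w ← -1.181774 + (0.47/2)·(1.291456 + 0.181438) = -0.835644
x=1.940000, w=-0.835644:
  k1 = f(1.940000, -0.835644) = 0.442292
  k2 = f(2.410000, -0.627766) = -0.183315
  w ← -0.835644 + (0.47/2)·(0.442292 + (-0.183315)) = -0.774784
w(2.41) ≈ -0.7748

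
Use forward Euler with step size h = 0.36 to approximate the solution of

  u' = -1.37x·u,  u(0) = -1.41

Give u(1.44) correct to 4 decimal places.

-0.3495

Euler: u_{n+1} = u_n + h·f(x_n, u_n).
x=0.000000, u=-1.410000: f=0.000000 → u ← -1.410000 + 0.36·0.000000 = -1.410000
x=0.360000, u=-1.410000: f=0.695412 → u ← -1.410000 + 0.36·0.695412 = -1.159652
x=0.720000, u=-1.159652: f=1.143880 → u ← -1.159652 + 0.36·1.143880 = -0.747855
x=1.080000, u=-0.747855: f=1.106526 → u ← -0.747855 + 0.36·1.106526 = -0.349505
u(1.44) ≈ -0.3495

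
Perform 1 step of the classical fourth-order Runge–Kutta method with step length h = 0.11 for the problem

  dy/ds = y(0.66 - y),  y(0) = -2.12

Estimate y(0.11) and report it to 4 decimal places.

RK4: k1 = f(s_n, y_n); k2 = f(s_n + h/2, y_n + (h/2)·k1); k3 = f(s_n + h/2, y_n + (h/2)·k2); k4 = f(s_n + h, y_n + h·k3); y_{n+1} = y_n + (h/6)·(k1 + 2k2 + 2k3 + k4).
s=0.000000, y=-2.120000:
  k1 = f(0.000000, -2.120000) = -5.893600
  k2 = f(0.055000, -2.444148) = -7.586997
  k3 = f(0.055000, -2.537285) = -8.112422
  k4 = f(0.110000, -3.012366) = -11.062514
  y ← -2.120000 + (0.11/6)·(k1 + 2k2 + 2k3 + k4) = -3.006507
y(0.11) ≈ -3.0065

-3.0065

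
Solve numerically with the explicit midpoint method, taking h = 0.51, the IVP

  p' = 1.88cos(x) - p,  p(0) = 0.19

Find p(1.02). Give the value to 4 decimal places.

Midpoint: k1 = f(x_n, p_n); k2 = f(x_n + h/2, p_n + (h/2)·k1); p_{n+1} = p_n + h·k2.
x=0.000000, p=0.190000:
  k1 = f(0.000000, 0.190000) = 1.690000
  k2 = f(0.255000, 0.620950) = 1.198257
  p ← 0.190000 + 0.51·1.198257 = 0.801111
x=0.510000, p=0.801111:
  k1 = f(0.510000, 0.801111) = 0.839649
  k2 = f(0.765000, 1.015221) = 0.340977
  p ← 0.801111 + 0.51·0.340977 = 0.975010
p(1.02) ≈ 0.9750

0.9750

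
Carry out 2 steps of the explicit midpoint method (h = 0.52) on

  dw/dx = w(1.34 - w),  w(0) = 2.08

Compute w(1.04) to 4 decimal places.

1.5882

Midpoint: k1 = f(x_n, w_n); k2 = f(x_n + h/2, w_n + (h/2)·k1); w_{n+1} = w_n + h·k2.
x=0.000000, w=2.080000:
  k1 = f(0.000000, 2.080000) = -1.539200
  k2 = f(0.260000, 1.679808) = -0.570812
  w ← 2.080000 + 0.52·(-0.570812) = 1.783178
x=0.520000, w=1.783178:
  k1 = f(0.520000, 1.783178) = -0.790264
  k2 = f(0.780000, 1.577709) = -0.375035
  w ← 1.783178 + 0.52·(-0.375035) = 1.588159
w(1.04) ≈ 1.5882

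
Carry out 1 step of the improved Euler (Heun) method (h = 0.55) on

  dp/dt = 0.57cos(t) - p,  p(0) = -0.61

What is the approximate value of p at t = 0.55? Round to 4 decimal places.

-0.1626

Heun: k1 = f(t_n, p_n); k2 = f(t_n + h, p_n + h·k1); p_{n+1} = p_n + (h/2)·(k1 + k2).
t=0.000000, p=-0.610000:
  k1 = f(0.000000, -0.610000) = 1.180000
  k2 = f(0.550000, 0.039000) = 0.446939
  p ← -0.610000 + (0.55/2)·(1.180000 + 0.446939) = -0.162592
p(0.55) ≈ -0.1626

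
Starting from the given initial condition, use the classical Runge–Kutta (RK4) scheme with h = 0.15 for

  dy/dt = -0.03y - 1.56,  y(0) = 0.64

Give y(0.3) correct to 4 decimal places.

RK4: k1 = f(t_n, y_n); k2 = f(t_n + h/2, y_n + (h/2)·k1); k3 = f(t_n + h/2, y_n + (h/2)·k2); k4 = f(t_n + h, y_n + h·k3); y_{n+1} = y_n + (h/6)·(k1 + 2k2 + 2k3 + k4).
t=0.000000, y=0.640000:
  k1 = f(0.000000, 0.640000) = -1.579200
  k2 = f(0.075000, 0.521560) = -1.575647
  k3 = f(0.075000, 0.521826) = -1.575655
  k4 = f(0.150000, 0.403652) = -1.572110
  y ← 0.640000 + (0.15/6)·(k1 + 2k2 + 2k3 + k4) = 0.403652
t=0.150000, y=0.403652:
  k1 = f(0.150000, 0.403652) = -1.572110
  k2 = f(0.225000, 0.285744) = -1.568572
  k3 = f(0.225000, 0.286009) = -1.568580
  k4 = f(0.300000, 0.168365) = -1.565051
  y ← 0.403652 + (0.15/6)·(k1 + 2k2 + 2k3 + k4) = 0.168366
y(0.3) ≈ 0.1684

0.1684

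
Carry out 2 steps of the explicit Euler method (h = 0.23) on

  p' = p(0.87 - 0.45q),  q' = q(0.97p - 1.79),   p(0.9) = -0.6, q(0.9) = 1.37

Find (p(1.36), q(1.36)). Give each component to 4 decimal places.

Euler on (p,q): p_{n+1} = p_n + h·p', q_{n+1} = q_n + h·q'.
0.900000: (-0.600000, 1.370000); f=(-0.152100, -3.249640) → (-0.634983, 0.622583)
1.130000: (-0.634983, 0.622583); f=(-0.374537, -1.497893) → (-0.721126, 0.278067)
(p(1.36), q(1.36)) ≈ (-0.7211, 0.2781)

-0.7211, 0.2781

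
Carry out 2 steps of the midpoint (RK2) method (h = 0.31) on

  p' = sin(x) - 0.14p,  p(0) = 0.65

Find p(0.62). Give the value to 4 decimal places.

0.7788

Midpoint: k1 = f(x_n, p_n); k2 = f(x_n + h/2, p_n + (h/2)·k1); p_{n+1} = p_n + h·k2.
x=0.000000, p=0.650000:
  k1 = f(0.000000, 0.650000) = -0.091000
  k2 = f(0.155000, 0.635895) = 0.065355
  p ← 0.650000 + 0.31·0.065355 = 0.670260
x=0.310000, p=0.670260:
  k1 = f(0.310000, 0.670260) = 0.211222
  k2 = f(0.465000, 0.702999) = 0.350003
  p ← 0.670260 + 0.31·0.350003 = 0.778761
p(0.62) ≈ 0.7788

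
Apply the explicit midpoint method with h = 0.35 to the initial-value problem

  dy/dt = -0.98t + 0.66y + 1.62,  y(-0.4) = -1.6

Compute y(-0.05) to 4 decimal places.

Midpoint: k1 = f(t_n, y_n); k2 = f(t_n + h/2, y_n + (h/2)·k1); y_{n+1} = y_n + h·k2.
t=-0.400000, y=-1.600000:
  k1 = f(-0.400000, -1.600000) = 0.956000
  k2 = f(-0.225000, -1.432700) = 0.894918
  y ← -1.600000 + 0.35·0.894918 = -1.286779
y(-0.05) ≈ -1.2868

-1.2868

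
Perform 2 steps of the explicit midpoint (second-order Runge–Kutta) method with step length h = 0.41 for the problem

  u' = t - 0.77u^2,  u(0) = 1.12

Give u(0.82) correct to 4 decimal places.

Midpoint: k1 = f(t_n, u_n); k2 = f(t_n + h/2, u_n + (h/2)·k1); u_{n+1} = u_n + h·k2.
t=0.000000, u=1.120000:
  k1 = f(0.000000, 1.120000) = -0.965888
  k2 = f(0.205000, 0.921993) = -0.449555
  u ← 1.120000 + 0.41·(-0.449555) = 0.935683
t=0.410000, u=0.935683:
  k1 = f(0.410000, 0.935683) = -0.264136
  k2 = f(0.615000, 0.881535) = 0.016630
  u ← 0.935683 + 0.41·0.016630 = 0.942501
u(0.82) ≈ 0.9425

0.9425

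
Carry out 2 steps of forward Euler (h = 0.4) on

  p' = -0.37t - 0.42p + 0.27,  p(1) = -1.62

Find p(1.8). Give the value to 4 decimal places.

Euler: p_{n+1} = p_n + h·f(t_n, p_n).
t=1.000000, p=-1.620000: f=0.580400 → p ← -1.620000 + 0.4·0.580400 = -1.387840
t=1.400000, p=-1.387840: f=0.334893 → p ← -1.387840 + 0.4·0.334893 = -1.253883
p(1.8) ≈ -1.2539

-1.2539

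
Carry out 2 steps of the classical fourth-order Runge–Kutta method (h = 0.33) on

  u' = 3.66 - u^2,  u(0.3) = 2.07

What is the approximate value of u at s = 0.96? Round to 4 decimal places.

RK4: k1 = f(s_n, u_n); k2 = f(s_n + h/2, u_n + (h/2)·k1); k3 = f(s_n + h/2, u_n + (h/2)·k2); k4 = f(s_n + h, u_n + h·k3); u_{n+1} = u_n + (h/6)·(k1 + 2k2 + 2k3 + k4).
s=0.300000, u=2.070000:
  k1 = f(0.300000, 2.070000) = -0.624900
  k2 = f(0.465000, 1.966892) = -0.208662
  k3 = f(0.465000, 2.035571) = -0.483548
  k4 = f(0.630000, 1.910429) = 0.010261
  u ← 2.070000 + (0.33/6)·(k1 + 2k2 + 2k3 + k4) = 1.960052
s=0.630000, u=1.960052:
  k1 = f(0.630000, 1.960052) = -0.181803
  k2 = f(0.795000, 1.930054) = -0.065109
  k3 = f(0.795000, 1.949309) = -0.139804
  k4 = f(0.960000, 1.913916) = -0.003076
  u ← 1.960052 + (0.33/6)·(k1 + 2k2 + 2k3 + k4) = 1.927343
u(0.96) ≈ 1.9273

1.9273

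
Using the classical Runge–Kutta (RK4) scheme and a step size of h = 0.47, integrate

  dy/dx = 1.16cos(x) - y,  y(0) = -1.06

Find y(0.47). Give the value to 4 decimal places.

RK4: k1 = f(x_n, y_n); k2 = f(x_n + h/2, y_n + (h/2)·k1); k3 = f(x_n + h/2, y_n + (h/2)·k2); k4 = f(x_n + h, y_n + h·k3); y_{n+1} = y_n + (h/6)·(k1 + 2k2 + 2k3 + k4).
x=0.000000, y=-1.060000:
  k1 = f(0.000000, -1.060000) = 2.220000
  k2 = f(0.235000, -0.538300) = 1.666417
  k3 = f(0.235000, -0.668392) = 1.796509
  k4 = f(0.470000, -0.215641) = 1.249860
  y ← -1.060000 + (0.47/6)·(k1 + 2k2 + 2k3 + k4) = -0.245669
y(0.47) ≈ -0.2457

-0.2457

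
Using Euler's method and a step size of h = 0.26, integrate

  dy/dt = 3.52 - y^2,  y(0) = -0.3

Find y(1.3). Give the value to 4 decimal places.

1.8761

Euler: y_{n+1} = y_n + h·f(t_n, y_n).
t=0.000000, y=-0.300000: f=3.430000 → y ← -0.300000 + 0.26·3.430000 = 0.591800
t=0.260000, y=0.591800: f=3.169773 → y ← 0.591800 + 0.26·3.169773 = 1.415941
t=0.520000, y=1.415941: f=1.515111 → y ← 1.415941 + 0.26·1.515111 = 1.809870
t=0.780000, y=1.809870: f=0.244371 → y ← 1.809870 + 0.26·0.244371 = 1.873406
t=1.040000, y=1.873406: f=0.010349 → y ← 1.873406 + 0.26·0.010349 = 1.876097
y(1.3) ≈ 1.8761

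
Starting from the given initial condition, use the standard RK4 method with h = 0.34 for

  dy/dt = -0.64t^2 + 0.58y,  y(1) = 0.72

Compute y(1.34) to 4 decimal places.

0.5485

RK4: k1 = f(t_n, y_n); k2 = f(t_n + h/2, y_n + (h/2)·k1); k3 = f(t_n + h/2, y_n + (h/2)·k2); k4 = f(t_n + h, y_n + h·k3); y_{n+1} = y_n + (h/6)·(k1 + 2k2 + 2k3 + k4).
t=1.000000, y=0.720000:
  k1 = f(1.000000, 0.720000) = -0.222400
  k2 = f(1.170000, 0.682192) = -0.480425
  k3 = f(1.170000, 0.638328) = -0.505866
  k4 = f(1.340000, 0.548006) = -0.831341
  y ← 0.720000 + (0.34/6)·(k1 + 2k2 + 2k3 + k4) = 0.548508
y(1.34) ≈ 0.5485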